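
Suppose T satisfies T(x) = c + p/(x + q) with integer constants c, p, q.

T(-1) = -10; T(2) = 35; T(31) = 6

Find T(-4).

(T(x) − c)(x + q) = p for each data point; the three points give a linear system in c and q, then p follows.
Solving: c = 5, q = -1, p = 30, so T(x) = 5 + 30/(x − 1).
Then T(-4) = 5 + 30/(-5) = -1.

-1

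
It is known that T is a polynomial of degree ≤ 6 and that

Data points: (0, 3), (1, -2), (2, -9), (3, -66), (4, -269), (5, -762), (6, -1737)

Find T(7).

-3434

Write T(n) = an^6 + bn^5 + cn^4 + dn³ + en² + pn + q; the 7 given values yield a linear system in the 7 coefficients.
Solving, the top 2 coefficients vanish, and T(n) = -2n^4 + 4n³ + n² - 8n + 3.
Then T(7) = -3434.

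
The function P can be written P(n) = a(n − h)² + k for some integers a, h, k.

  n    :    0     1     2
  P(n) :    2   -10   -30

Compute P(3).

First differences -12, -20; second difference -8 = 2a, so a = -4.
Expanding, the n-coefficient is −2ah = 8h; matching it to the data gives h = -1, and then k = 6.
So P(n) = -4(n + 1)² + 6.
P(3) = -4·4² + 6 = -58.

-58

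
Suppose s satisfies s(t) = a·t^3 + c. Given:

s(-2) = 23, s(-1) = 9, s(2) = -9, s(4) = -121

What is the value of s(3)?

-47

From s(-2) = 23 and s(-1) = 9: -8a + c = 23 and -1a + c = 9.
Subtracting: 7a = -14, so a = -2; then c = 23 − (-2)·(-8) = 7.
So s(t) = -2t³ + 7, and s(3) = -47.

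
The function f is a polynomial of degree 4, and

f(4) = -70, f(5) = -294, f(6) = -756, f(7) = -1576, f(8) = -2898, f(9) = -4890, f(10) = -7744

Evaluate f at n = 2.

First differences: -224, -462, -820, -1322, -1992, -2854. Second differences: -238, -358, -502, -670, -862. Third differences: -120, -144, -168, -192. Fourth differences: -24, -24, -24.
Level-4 differences are constant, so f has degree 4.
Fitting a degree-4 polynomial gives f(n) = -n^4 + 2n³ + 2n² + 5n + 6.
Then f(2) = 24.

24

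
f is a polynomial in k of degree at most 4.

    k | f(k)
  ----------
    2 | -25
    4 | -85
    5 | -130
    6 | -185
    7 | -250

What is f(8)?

Write f(k) = ak^4 + bk³ + ck² + dk + e; the 5 given values yield a linear system in the 5 coefficients.
Solving, the top 2 coefficients vanish, and f(k) = -5k² - 5.
Then f(8) = -325.

-325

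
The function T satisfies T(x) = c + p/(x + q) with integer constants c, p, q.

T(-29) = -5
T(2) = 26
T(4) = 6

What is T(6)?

(T(x) − c)(x + q) = p for each data point; the three points give a linear system in c and q, then p follows.
Solving: c = -4, q = -1, p = 30, so T(x) = -4 + 30/(x − 1).
Then T(6) = -4 + 30/5 = 2.

2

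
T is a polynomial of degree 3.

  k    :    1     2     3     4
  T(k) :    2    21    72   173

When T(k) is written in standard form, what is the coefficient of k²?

-2

Write T(k) = ak³ + bk² + ck + d; the 4 given values yield a linear system in the 4 coefficients.
Solving, T(k) = 3k³ - 2k² + 4k - 3.
The coefficient of k² is -2.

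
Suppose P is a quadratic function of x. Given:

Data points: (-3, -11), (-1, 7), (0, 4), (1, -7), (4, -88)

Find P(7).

Write P(x) = ax² + bx + c; the 5 given values yield a linear system in the 3 coefficients.
Solving, P(x) = -4x² - 7x + 4.
Then P(7) = -241.

-241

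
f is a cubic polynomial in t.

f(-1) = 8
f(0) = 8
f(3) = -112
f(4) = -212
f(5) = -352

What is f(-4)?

Write f(t) = at³ + bt² + ct + d; the 5 given values yield a linear system in the 4 coefficients.
Solving, f(t) = -t³ - 8t² - 7t + 8.
Then f(-4) = -28.

-28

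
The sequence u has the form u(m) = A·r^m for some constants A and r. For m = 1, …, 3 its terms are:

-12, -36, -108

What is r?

Consecutive ratio: -36/(-12) = 3, and -108/(-36) = 3, so r = 3.
Then A·3^1 = -12 gives A = -4, and u(m) = -4·3^m.

3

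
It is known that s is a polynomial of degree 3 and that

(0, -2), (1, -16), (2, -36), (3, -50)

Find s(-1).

Write s(m) = am³ + bm² + cm + d; the 4 given values yield a linear system in the 4 coefficients.
Solving, s(m) = 2m³ - 9m² - 7m - 2.
Then s(-1) = -6.

-6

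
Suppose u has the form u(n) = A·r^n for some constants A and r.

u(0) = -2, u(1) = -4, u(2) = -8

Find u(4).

Consecutive ratio: -4/(-2) = 2, and -8/(-4) = 2, so r = 2.
Then A·2^0 = -2 gives A = -2, and u(n) = -2·2^n.
u(4) = -2·2^4 = -32.

-32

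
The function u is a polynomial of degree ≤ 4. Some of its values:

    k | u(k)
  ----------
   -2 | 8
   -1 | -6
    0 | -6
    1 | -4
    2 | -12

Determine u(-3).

48

Write u(k) = ak^4 + bk³ + ck² + dk + e; the 5 given values yield a linear system in the 5 coefficients.
Solving, the leading coefficient vanishes, and u(k) = -2k³ + k² + 3k - 6.
Then u(-3) = 48.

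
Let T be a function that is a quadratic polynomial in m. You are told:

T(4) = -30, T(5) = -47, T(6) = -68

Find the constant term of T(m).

-2

Write T(m) = am² + bm + c; the 3 given values yield a linear system in the 3 coefficients.
Solving, T(m) = -2m² + m - 2.
The constant term is T(0) = -2.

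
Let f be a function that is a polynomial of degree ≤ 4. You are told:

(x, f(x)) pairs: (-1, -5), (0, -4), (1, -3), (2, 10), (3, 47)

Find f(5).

241

First differences: 1, 1, 13, 37. Second differences: 0, 12, 24. Third differences: 12, 12.
Level-3 differences are constant, so f has degree 3.
Fitting a degree-3 polynomial gives f(x) = 2x³ - x - 4.
Then f(5) = 241.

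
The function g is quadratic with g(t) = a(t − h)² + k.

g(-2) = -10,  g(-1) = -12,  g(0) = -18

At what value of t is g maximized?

First differences -2, -6; second difference -4 = 2a, so a = -2.
Expanding, the t-coefficient is −2ah = 4h; matching it to the data gives h = -2, and then k = -10.
So g(t) = -2(t + 2)² − 10.
Hence h = -2.

-2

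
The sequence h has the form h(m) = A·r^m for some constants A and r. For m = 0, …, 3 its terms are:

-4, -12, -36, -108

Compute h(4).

-324

Consecutive ratio: -12/(-4) = 3, and -36/(-12) = 3, so r = 3.
Then A·3^0 = -4 gives A = -4, and h(m) = -4·3^m.
h(4) = -4·3^4 = -324.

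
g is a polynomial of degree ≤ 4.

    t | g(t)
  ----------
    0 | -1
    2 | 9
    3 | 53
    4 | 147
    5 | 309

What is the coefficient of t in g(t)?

-3

Write g(t) = at^4 + bt³ + ct² + dt + e; the 5 given values yield a linear system in the 5 coefficients.
Solving, the leading coefficient vanishes, and g(t) = 3t³ - 2t² - 3t - 1.
The coefficient of t is -3.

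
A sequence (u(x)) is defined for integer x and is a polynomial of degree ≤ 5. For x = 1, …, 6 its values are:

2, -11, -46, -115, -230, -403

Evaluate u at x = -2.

29

Write u(x) = ax^5 + bx^4 + cx³ + dx² + ex + p; the 6 given values yield a linear system in the 6 coefficients.
Solving, the top 2 coefficients vanish, and u(x) = -2x³ + x² - 2x + 5.
Then u(-2) = 29.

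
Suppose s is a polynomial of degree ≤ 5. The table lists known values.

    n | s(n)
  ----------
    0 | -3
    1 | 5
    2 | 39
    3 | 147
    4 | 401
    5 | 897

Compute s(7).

3119

Write s(n) = an^5 + bn^4 + cn³ + dn² + en + p; the 6 given values yield a linear system in the 6 coefficients.
Solving, the leading coefficient vanishes, and s(n) = n^4 + 2n³ + 5n - 3.
Then s(7) = 3119.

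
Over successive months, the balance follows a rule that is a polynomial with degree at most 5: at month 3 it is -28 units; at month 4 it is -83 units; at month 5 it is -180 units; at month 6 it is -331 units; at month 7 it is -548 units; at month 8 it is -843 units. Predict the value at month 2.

-3

Write the value at t as s(t).
First differences: -55, -97, -151, -217, -295. Second differences: -42, -54, -66, -78. Third differences: -12, -12, -12.
Level-3 differences are constant, so s has degree 3.
Fitting a degree-3 polynomial gives s(t) = -2t³ + 3t² - 2t + 5.
Then s(2) = -3.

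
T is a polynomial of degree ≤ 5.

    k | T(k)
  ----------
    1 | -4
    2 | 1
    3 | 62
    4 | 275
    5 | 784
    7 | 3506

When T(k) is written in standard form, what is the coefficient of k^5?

Write T(k) = ak^5 + bk^4 + ck³ + dk² + ek + p; the 6 given values yield a linear system in the 6 coefficients.
Solving, the leading coefficient vanishes, and T(k) = 2k^4 - 4k³ + 2k² - 3k - 1.
The coefficient of k^5 is 0.

0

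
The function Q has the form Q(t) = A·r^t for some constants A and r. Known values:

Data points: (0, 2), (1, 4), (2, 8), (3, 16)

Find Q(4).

32

Consecutive ratio: 4/2 = 2, and 8/4 = 2, so r = 2.
Then A·2^0 = 2 gives A = 2, and Q(t) = 2·2^t.
Q(4) = 2·2^4 = 32.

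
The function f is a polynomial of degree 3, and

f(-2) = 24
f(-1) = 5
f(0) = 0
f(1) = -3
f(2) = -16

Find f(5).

-235

First differences: -19, -5, -3, -13. Second differences: 14, 2, -10. Third differences: -12, -12.
Level-3 differences are constant, so f has degree 3.
Fitting a degree-3 polynomial gives f(m) = -2m³ + m² - 2m.
Then f(5) = -235.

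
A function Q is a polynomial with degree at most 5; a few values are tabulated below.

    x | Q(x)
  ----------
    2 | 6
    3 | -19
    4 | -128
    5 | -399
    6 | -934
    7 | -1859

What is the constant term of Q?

-4

First differences: -25, -109, -271, -535, -925. Second differences: -84, -162, -264, -390. Third differences: -78, -102, -126. Fourth differences: -24, -24.
Level-4 differences are constant, so Q has degree 4.
Fitting a degree-4 polynomial gives Q(x) = -x^4 + x³ + 4x² + x - 4.
The constant term is Q(0) = -4.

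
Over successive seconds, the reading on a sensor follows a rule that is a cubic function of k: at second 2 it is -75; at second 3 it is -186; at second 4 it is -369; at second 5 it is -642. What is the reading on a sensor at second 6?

-1023

Write the value at k as s(k).
Write s(k) = ak³ + bk² + ck + d; the 4 given values yield a linear system in the 4 coefficients.
Solving, s(k) = -3k³ - 9k² - 9k + 3.
Then s(6) = -1023.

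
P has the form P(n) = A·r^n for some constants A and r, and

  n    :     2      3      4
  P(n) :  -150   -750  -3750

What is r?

5

Consecutive ratio: -750/(-150) = 5, and -3750/(-750) = 5, so r = 5.
Then A·5^2 = -150 gives A = -6, and P(n) = -6·5^n.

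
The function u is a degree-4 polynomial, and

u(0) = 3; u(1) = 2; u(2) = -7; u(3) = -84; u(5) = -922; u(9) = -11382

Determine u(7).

-3952

Write u(x) = ax^4 + bx³ + cx² + dx + e; the 6 given values yield a linear system in the 5 coefficients.
Solving, u(x) = -2x^4 + 2x³ + 4x² - 5x + 3.
Then u(7) = -3952.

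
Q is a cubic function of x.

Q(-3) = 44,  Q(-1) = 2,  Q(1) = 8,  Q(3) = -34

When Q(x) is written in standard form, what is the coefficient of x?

Write Q(x) = ax³ + bx² + cx + d; the 4 given values yield a linear system in the 4 coefficients.
Solving, Q(x) = -2x³ + 5x + 5.
The coefficient of x is 5.

5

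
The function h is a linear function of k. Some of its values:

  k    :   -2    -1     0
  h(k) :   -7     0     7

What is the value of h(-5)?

First differences: 7, 7.
Level-1 differences are constant, so h has degree 1.
Fitting a degree-1 polynomial gives h(k) = 7k + 7.
Then h(-5) = -28.

-28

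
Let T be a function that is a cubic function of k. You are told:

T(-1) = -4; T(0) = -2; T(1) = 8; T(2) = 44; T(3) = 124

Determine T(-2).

First differences: 2, 10, 36, 80. Second differences: 8, 26, 44. Third differences: 18, 18.
Level-3 differences are constant, so T has degree 3.
Fitting a degree-3 polynomial gives T(k) = 3k³ + 4k² + 3k - 2.
Then T(-2) = -16.

-16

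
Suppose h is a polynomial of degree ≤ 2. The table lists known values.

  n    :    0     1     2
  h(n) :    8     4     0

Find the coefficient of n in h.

First differences: -4, -4.
Level-1 differences are constant, so h has degree 1.
Fitting a degree-1 polynomial gives h(n) = -4n + 8.
The coefficient of n is -4.

-4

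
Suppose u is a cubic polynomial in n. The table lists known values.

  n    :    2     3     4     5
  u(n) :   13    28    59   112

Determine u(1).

Write u(n) = an³ + bn² + cn + d; the 4 given values yield a linear system in the 4 coefficients.
Solving, u(n) = n³ - n² + n + 7.
Then u(1) = 8.

8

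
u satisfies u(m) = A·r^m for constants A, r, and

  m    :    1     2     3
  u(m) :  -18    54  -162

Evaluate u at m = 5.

Consecutive ratio: 54/(-18) = -3, and -162/54 = -3, so r = -3.
Then A·(-3)^1 = -18 gives A = 6, and u(m) = 6·(-3)^m.
u(5) = 6·(-3)^5 = -1458.

-1458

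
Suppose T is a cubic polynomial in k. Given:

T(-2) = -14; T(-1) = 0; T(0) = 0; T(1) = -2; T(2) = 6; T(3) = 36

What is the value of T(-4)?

-132

First differences: 14, 0, -2, 8, 30. Second differences: -14, -2, 10, 22. Third differences: 12, 12, 12.
Level-3 differences are constant, so T has degree 3.
Fitting a degree-3 polynomial gives T(k) = 2k³ - k² - 3k.
Then T(-4) = -132.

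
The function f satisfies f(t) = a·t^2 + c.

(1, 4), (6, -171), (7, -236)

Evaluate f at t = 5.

From f(1) = 4 and f(6) = -171: 1a + c = 4 and 36a + c = -171.
Subtracting: 35a = -175, so a = -5; then c = 4 − (-5)·1 = 9.
So f(t) = -5t² + 9, and f(5) = -116.

-116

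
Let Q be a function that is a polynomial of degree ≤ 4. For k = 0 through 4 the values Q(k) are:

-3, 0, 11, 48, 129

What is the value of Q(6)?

Write Q(k) = ak^4 + bk³ + ck² + dk + e; the 5 given values yield a linear system in the 5 coefficients.
Solving, the leading coefficient vanishes, and Q(k) = 3k³ - 5k² + 5k - 3.
Then Q(6) = 495.

495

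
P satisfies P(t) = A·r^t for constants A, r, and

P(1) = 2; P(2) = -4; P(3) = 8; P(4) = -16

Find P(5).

Consecutive ratio: -4/2 = -2, and 8/(-4) = -2, so r = -2.
Then A·(-2)^1 = 2 gives A = -1, and P(t) = -1·(-2)^t.
P(5) = -1·(-2)^5 = 32.

32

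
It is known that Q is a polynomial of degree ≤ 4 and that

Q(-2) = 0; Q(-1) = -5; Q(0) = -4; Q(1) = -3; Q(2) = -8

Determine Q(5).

First differences: -5, 1, 1, -5. Second differences: 6, 0, -6. Third differences: -6, -6.
Level-3 differences are constant, so Q has degree 3.
Fitting a degree-3 polynomial gives Q(t) = -t³ + 2t - 4.
Then Q(5) = -119.

-119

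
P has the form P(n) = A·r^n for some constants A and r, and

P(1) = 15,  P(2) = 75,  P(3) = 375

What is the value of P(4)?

Consecutive ratio: 75/15 = 5, and 375/75 = 5, so r = 5.
Then A·5^1 = 15 gives A = 3, and P(n) = 3·5^n.
P(4) = 3·5^4 = 1875.

1875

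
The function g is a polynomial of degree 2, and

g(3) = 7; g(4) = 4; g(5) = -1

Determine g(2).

8

Write g(x) = ax² + bx + c; the 3 given values yield a linear system in the 3 coefficients.
Solving, g(x) = -x² + 4x + 4.
Then g(2) = 8.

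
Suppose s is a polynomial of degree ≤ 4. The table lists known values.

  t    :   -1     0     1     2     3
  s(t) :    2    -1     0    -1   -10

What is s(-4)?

Write s(t) = at^4 + bt³ + ct² + dt + e; the 5 given values yield a linear system in the 5 coefficients.
Solving, the leading coefficient vanishes, and s(t) = -t³ + 2t² - 1.
Then s(-4) = 95.

95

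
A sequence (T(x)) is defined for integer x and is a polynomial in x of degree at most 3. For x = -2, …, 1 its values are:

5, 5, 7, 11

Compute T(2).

17

Write T(x) = ax³ + bx² + cx + d; the 4 given values yield a linear system in the 4 coefficients.
Solving, the leading coefficient vanishes, and T(x) = x² + 3x + 7.
Then T(2) = 17.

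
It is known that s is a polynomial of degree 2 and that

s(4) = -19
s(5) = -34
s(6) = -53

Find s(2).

Write s(x) = ax² + bx + c; the 3 given values yield a linear system in the 3 coefficients.
Solving, s(x) = -2x² + 3x + 1.
Then s(2) = -1.

-1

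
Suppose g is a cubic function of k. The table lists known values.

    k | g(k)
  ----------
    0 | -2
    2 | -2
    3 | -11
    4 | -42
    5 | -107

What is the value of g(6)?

Write g(k) = ak³ + bk² + ck + d; the 5 given values yield a linear system in the 4 coefficients.
Solving, g(k) = -2k³ + 7k² - 6k - 2.
Then g(6) = -218.

-218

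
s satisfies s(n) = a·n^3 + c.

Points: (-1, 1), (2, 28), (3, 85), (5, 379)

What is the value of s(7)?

1033

From s(-1) = 1 and s(2) = 28: -1a + c = 1 and 8a + c = 28.
Subtracting: 9a = 27, so a = 3; then c = 1 − 3·(-1) = 4.
So s(n) = 3n³ + 4, and s(7) = 1033.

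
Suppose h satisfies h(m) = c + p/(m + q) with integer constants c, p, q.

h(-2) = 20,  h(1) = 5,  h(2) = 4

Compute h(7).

2

(h(m) − c)(m + q) = p for each data point; the three points give a linear system in c and q, then p follows.
Solving: c = 0, q = 3, p = 20, so h(m) = 20/(m + 3).
Then h(7) = 0 + 20/10 = 2.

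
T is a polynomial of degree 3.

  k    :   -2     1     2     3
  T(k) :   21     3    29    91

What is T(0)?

Write T(k) = ak³ + bk² + ck + d; the 4 given values yield a linear system in the 4 coefficients.
Solving, T(k) = 2k³ + 6k² - 6k + 1.
The constant term is T(0) = 1.

1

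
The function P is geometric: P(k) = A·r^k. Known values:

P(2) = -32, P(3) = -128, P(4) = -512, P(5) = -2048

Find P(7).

Consecutive ratio: -128/(-32) = 4, and -512/(-128) = 4, so r = 4.
Then A·4^2 = -32 gives A = -2, and P(k) = -2·4^k.
P(7) = -2·4^7 = -32768.

-32768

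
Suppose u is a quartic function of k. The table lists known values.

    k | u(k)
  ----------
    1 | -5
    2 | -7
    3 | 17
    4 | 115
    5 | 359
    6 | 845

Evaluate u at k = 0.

-1

First differences: -2, 24, 98, 244, 486. Second differences: 26, 74, 146, 242. Third differences: 48, 72, 96. Fourth differences: 24, 24.
Level-4 differences are constant, so u has degree 4.
Fitting a degree-4 polynomial gives u(k) = k^4 - 2k³ - 3k - 1.
Then u(0) = -1.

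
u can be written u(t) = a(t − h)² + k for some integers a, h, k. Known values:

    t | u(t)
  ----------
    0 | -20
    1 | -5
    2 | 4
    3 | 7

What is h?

3

First differences 15, 9, 3; second difference -6 = 2a, so a = -3.
Expanding, the t-coefficient is −2ah = 6h; matching it to the data gives h = 3, and then k = 7.
So u(t) = -3(t − 3)² + 7.
Hence h = 3.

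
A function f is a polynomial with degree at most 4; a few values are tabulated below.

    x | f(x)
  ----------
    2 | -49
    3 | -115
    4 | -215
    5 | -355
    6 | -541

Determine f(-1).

5

First differences: -66, -100, -140, -186. Second differences: -34, -40, -46. Third differences: -6, -6.
Level-3 differences are constant, so f has degree 3.
Fitting a degree-3 polynomial gives f(x) = -x³ - 8x² - 7x + 5.
Then f(-1) = 5.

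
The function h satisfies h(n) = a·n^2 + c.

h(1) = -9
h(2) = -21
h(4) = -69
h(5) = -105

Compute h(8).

-261

From h(1) = -9 and h(2) = -21: 1a + c = -9 and 4a + c = -21.
Subtracting: 3a = -12, so a = -4; then c = -9 − (-4)·1 = -5.
So h(n) = -4n² − 5, and h(8) = -261.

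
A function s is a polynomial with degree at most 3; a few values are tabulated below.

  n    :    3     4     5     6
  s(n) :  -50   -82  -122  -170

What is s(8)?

-290

First differences: -32, -40, -48. Second differences: -8, -8.
Level-2 differences are constant, so s has degree 2.
Fitting a degree-2 polynomial gives s(n) = -4n² - 4n - 2.
Then s(8) = -290.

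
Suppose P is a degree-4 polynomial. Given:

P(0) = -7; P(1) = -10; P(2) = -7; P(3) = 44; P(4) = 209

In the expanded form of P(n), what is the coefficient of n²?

Write P(n) = an^4 + bn³ + cn² + dn + e; the 5 given values yield a linear system in the 5 coefficients.
Solving, P(n) = n^4 + n³ - 7n² + 2n - 7.
The coefficient of n² is -7.

-7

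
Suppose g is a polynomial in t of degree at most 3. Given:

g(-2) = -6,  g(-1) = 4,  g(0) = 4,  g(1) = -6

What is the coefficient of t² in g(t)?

First differences: 10, 0, -10. Second differences: -10, -10.
Level-2 differences are constant, so g has degree 2.
Fitting a degree-2 polynomial gives g(t) = -5t² - 5t + 4.
The coefficient of t² is -5.

-5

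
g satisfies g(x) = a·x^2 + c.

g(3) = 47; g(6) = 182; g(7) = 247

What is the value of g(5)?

From g(3) = 47 and g(6) = 182: 9a + c = 47 and 36a + c = 182.
Subtracting: 27a = 135, so a = 5; then c = 47 − 5·9 = 2.
So g(x) = 5x² + 2, and g(5) = 127.

127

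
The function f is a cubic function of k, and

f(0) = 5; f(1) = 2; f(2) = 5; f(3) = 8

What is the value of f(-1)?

20

Write f(k) = ak³ + bk² + ck + d; the 4 given values yield a linear system in the 4 coefficients.
Solving, f(k) = -k³ + 6k² - 8k + 5.
Then f(-1) = 20.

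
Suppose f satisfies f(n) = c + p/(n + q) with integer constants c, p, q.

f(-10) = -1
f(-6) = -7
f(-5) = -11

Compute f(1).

21

(f(n) − c)(n + q) = p for each data point; the three points give a linear system in c and q, then p follows.
Solving: c = 5, q = 2, p = 48, so f(n) = 5 + 48/(n + 2).
Then f(1) = 5 + 48/3 = 21.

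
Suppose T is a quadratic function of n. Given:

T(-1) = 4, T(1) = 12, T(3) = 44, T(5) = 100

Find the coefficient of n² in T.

3

Write T(n) = an² + bn + c; the 4 given values yield a linear system in the 3 coefficients.
Solving, T(n) = 3n² + 4n + 5.
The coefficient of n² is 3.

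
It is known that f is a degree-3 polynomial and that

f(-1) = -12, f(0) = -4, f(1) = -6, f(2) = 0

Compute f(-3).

Write f(m) = am³ + bm² + cm + d; the 4 given values yield a linear system in the 4 coefficients.
Solving, f(m) = 3m³ - 5m² - 4.
Then f(-3) = -130.

-130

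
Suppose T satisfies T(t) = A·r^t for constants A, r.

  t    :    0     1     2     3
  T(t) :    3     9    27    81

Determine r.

3

Consecutive ratio: 9/3 = 3, and 27/9 = 3, so r = 3.
Then A·3^0 = 3 gives A = 3, and T(t) = 3·3^t.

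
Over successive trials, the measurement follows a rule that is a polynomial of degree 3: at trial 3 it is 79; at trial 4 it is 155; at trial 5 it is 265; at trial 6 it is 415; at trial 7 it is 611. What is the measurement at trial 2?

Write the value at m as P(m).
Write P(m) = am³ + bm² + cm + d; the 5 given values yield a linear system in the 4 coefficients.
Solving, P(m) = m³ + 5m² + 4m - 5.
Then P(2) = 31.

31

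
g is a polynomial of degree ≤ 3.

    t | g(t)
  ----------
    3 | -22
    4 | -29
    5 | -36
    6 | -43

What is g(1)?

-8

First differences: -7, -7, -7.
Level-1 differences are constant, so g has degree 1.
Fitting a degree-1 polynomial gives g(t) = -7t - 1.
Then g(1) = -8.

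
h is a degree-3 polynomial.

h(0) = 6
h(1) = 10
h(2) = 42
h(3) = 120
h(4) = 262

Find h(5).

486

Write h(m) = am³ + bm² + cm + d; the 5 given values yield a linear system in the 4 coefficients.
Solving, h(m) = 3m³ + 5m² - 4m + 6.
Then h(5) = 486.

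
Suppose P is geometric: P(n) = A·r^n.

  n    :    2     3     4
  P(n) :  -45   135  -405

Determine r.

-3

Consecutive ratio: 135/(-45) = -3, and -405/135 = -3, so r = -3.
Then A·(-3)^2 = -45 gives A = -5, and P(n) = -5·(-3)^n.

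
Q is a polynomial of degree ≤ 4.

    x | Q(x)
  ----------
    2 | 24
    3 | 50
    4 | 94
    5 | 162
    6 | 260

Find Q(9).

794

First differences: 26, 44, 68, 98. Second differences: 18, 24, 30. Third differences: 6, 6.
Level-3 differences are constant, so Q has degree 3.
Fitting a degree-3 polynomial gives Q(x) = x³ + 7x + 2.
Then Q(9) = 794.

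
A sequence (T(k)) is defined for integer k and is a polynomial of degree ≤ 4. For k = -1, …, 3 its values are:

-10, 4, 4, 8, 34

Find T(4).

First differences: 14, 0, 4, 26. Second differences: -14, 4, 22. Third differences: 18, 18.
Level-3 differences are constant, so T has degree 3.
Extending the table by one column gives the next first difference 66, so T(4) = 34 + 66 = 100.

100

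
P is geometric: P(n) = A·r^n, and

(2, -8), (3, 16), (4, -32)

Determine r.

Consecutive ratio: 16/(-8) = -2, and -32/16 = -2, so r = -2.
Then A·(-2)^2 = -8 gives A = -2, and P(n) = -2·(-2)^n.

-2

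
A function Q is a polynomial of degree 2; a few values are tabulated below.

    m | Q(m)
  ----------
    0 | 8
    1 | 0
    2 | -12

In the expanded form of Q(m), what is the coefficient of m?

-6

Write Q(m) = am² + bm + c; the 3 given values yield a linear system in the 3 coefficients.
Solving, Q(m) = -2m² - 6m + 8.
The coefficient of m is -6.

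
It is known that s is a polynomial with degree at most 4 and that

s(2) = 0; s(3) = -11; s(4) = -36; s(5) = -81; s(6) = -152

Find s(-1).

Write s(t) = at^4 + bt³ + ct² + dt + e; the 5 given values yield a linear system in the 5 coefficients.
Solving, the leading coefficient vanishes, and s(t) = -t³ + 2t² - 2t + 4.
Then s(-1) = 9.

9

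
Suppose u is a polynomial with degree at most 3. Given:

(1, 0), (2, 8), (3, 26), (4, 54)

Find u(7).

198

Write u(n) = an³ + bn² + cn + d; the 4 given values yield a linear system in the 4 coefficients.
Solving, the leading coefficient vanishes, and u(n) = 5n² - 7n + 2.
Then u(7) = 198.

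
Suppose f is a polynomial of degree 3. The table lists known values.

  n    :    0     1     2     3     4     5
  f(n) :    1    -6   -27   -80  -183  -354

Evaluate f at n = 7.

First differences: -7, -21, -53, -103, -171. Second differences: -14, -32, -50, -68. Third differences: -18, -18, -18.
Level-3 differences are constant, so f has degree 3.
Fitting a degree-3 polynomial gives f(n) = -3n³ + 2n² - 6n + 1.
Then f(7) = -972.

-972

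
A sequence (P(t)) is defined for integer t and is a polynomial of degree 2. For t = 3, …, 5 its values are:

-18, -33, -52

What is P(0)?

Write P(t) = at² + bt + c; the 3 given values yield a linear system in the 3 coefficients.
Solving, P(t) = -2t² - t + 3.
Then P(0) = 3.

3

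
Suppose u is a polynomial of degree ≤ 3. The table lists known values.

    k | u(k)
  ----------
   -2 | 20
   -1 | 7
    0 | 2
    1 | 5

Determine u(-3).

First differences: -13, -5, 3. Second differences: 8, 8.
Level-2 differences are constant, so u has degree 2.
Fitting a degree-2 polynomial gives u(k) = 4k² - k + 2.
Then u(-3) = 41.

41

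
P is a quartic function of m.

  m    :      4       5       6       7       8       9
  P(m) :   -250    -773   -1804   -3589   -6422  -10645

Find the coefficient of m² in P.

First differences: -523, -1031, -1785, -2833, -4223. Second differences: -508, -754, -1048, -1390. Third differences: -246, -294, -342. Fourth differences: -48, -48.
Level-4 differences are constant, so P has degree 4.
Fitting a degree-4 polynomial gives P(m) = -2m^4 + 3m³ + 3m² + 5m + 2.
The coefficient of m² is 3.

3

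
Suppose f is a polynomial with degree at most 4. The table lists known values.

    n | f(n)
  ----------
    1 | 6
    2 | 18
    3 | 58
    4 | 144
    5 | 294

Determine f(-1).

-6

First differences: 12, 40, 86, 150. Second differences: 28, 46, 64. Third differences: 18, 18.
Level-3 differences are constant, so f has degree 3.
Fitting a degree-3 polynomial gives f(n) = 3n³ - 4n² + 3n + 4.
Then f(-1) = -6.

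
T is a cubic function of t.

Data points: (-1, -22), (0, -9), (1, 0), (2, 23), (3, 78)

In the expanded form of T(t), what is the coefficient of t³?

First differences: 13, 9, 23, 55. Second differences: -4, 14, 32. Third differences: 18, 18.
Level-3 differences are constant, so T has degree 3.
Fitting a degree-3 polynomial gives T(t) = 3t³ - 2t² + 8t - 9.
The coefficient of t³ is 3.

3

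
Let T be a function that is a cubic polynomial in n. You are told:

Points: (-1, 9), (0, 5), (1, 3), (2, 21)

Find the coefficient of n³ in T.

3

Write T(n) = an³ + bn² + cn + d; the 4 given values yield a linear system in the 4 coefficients.
Solving, T(n) = 3n³ + n² - 6n + 5.
The coefficient of n³ is 3.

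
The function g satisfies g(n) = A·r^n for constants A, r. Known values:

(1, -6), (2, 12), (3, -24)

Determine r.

Consecutive ratio: 12/(-6) = -2, and -24/12 = -2, so r = -2.
Then A·(-2)^1 = -6 gives A = 3, and g(n) = 3·(-2)^n.

-2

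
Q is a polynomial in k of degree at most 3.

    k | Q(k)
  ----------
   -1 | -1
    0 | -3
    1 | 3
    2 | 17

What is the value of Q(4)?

69

Write Q(k) = ak³ + bk² + ck + d; the 4 given values yield a linear system in the 4 coefficients.
Solving, the leading coefficient vanishes, and Q(k) = 4k² + 2k - 3.
Then Q(4) = 69.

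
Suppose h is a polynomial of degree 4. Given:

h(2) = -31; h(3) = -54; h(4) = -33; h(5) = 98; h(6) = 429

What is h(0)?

Write h(m) = am^4 + bm³ + cm² + dm + e; the 5 given values yield a linear system in the 5 coefficients.
Solving, h(m) = m^4 - 3m³ - 6m² - m + 3.
Then h(0) = 3.

3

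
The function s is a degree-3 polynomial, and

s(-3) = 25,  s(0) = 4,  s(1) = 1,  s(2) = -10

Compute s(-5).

Write s(m) = am³ + bm² + cm + d; the 4 given values yield a linear system in the 4 coefficients.
Solving, s(m) = -m³ - m² - m + 4.
Then s(-5) = 109.

109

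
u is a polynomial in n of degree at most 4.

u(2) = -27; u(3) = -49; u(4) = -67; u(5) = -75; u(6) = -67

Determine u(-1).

3

First differences: -22, -18, -8, 8. Second differences: 4, 10, 16. Third differences: 6, 6.
Level-3 differences are constant, so u has degree 3.
Fitting a degree-3 polynomial gives u(n) = n³ - 7n² - 6n + 5.
Then u(-1) = 3.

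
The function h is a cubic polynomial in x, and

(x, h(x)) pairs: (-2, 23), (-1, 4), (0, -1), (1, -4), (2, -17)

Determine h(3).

Write h(x) = ax³ + bx² + cx + d; the 5 given values yield a linear system in the 4 coefficients.
Solving, h(x) = -2x³ + x² - 2x - 1.
Then h(3) = -52.

-52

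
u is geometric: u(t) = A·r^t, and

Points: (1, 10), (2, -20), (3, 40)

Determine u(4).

-80

Consecutive ratio: -20/10 = -2, and 40/(-20) = -2, so r = -2.
Then A·(-2)^1 = 10 gives A = -5, and u(t) = -5·(-2)^t.
u(4) = -5·(-2)^4 = -80.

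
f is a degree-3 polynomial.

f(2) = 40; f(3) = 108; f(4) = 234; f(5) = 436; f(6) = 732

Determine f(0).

6

First differences: 68, 126, 202, 296. Second differences: 58, 76, 94. Third differences: 18, 18.
Level-3 differences are constant, so f has degree 3.
Fitting a degree-3 polynomial gives f(k) = 3k³ + 2k² + k + 6.
Then f(0) = 6.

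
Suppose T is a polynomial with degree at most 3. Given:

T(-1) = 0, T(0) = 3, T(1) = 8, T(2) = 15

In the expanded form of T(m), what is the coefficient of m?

4

Write T(m) = am³ + bm² + cm + d; the 4 given values yield a linear system in the 4 coefficients.
Solving, the leading coefficient vanishes, and T(m) = m² + 4m + 3.
The coefficient of m is 4.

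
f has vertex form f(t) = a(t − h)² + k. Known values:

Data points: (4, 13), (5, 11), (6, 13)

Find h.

First differences -2, 2; second difference 4 = 2a, so a = 2.
Expanding, the t-coefficient is −2ah = -4h; matching it to the data gives h = 5, and then k = 11.
So f(t) = 2(t − 5)² + 11.
Hence h = 5.

5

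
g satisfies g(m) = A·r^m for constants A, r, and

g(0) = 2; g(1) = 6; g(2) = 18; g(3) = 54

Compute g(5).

Consecutive ratio: 6/2 = 3, and 18/6 = 3, so r = 3.
Then A·3^0 = 2 gives A = 2, and g(m) = 2·3^m.
g(5) = 2·3^5 = 486.

486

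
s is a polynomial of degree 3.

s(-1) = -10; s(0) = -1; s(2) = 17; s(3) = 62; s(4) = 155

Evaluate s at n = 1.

Write s(n) = an³ + bn² + cn + d; the 5 given values yield a linear system in the 4 coefficients.
Solving, s(n) = 3n³ - 3n² + 3n - 1.
Then s(1) = 2.

2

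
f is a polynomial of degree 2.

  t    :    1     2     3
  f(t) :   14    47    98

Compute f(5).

254

Write f(t) = at² + bt + c; the 3 given values yield a linear system in the 3 coefficients.
Solving, f(t) = 9t² + 6t - 1.
Then f(5) = 254.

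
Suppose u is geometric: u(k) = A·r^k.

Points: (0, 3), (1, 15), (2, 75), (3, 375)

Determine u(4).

1875

Consecutive ratio: 15/3 = 5, and 75/15 = 5, so r = 5.
Then A·5^0 = 3 gives A = 3, and u(k) = 3·5^k.
u(4) = 3·5^4 = 1875.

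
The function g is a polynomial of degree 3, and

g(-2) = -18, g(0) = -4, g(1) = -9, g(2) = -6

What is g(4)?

72

Write g(n) = an³ + bn² + cn + d; the 4 given values yield a linear system in the 4 coefficients.
Solving, g(n) = 2n³ - 2n² - 5n - 4.
Then g(4) = 72.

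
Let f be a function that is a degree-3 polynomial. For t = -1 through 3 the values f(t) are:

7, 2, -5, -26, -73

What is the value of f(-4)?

130

Write f(t) = at³ + bt² + ct + d; the 5 given values yield a linear system in the 4 coefficients.
Solving, f(t) = -2t³ - t² - 4t + 2.
Then f(-4) = 130.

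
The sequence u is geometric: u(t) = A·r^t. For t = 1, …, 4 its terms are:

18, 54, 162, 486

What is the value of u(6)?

4374

Consecutive ratio: 54/18 = 3, and 162/54 = 3, so r = 3.
Then A·3^1 = 18 gives A = 6, and u(t) = 6·3^t.
u(6) = 6·3^6 = 4374.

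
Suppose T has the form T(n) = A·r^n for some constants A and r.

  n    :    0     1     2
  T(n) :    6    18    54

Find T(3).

162

Consecutive ratio: 18/6 = 3, and 54/18 = 3, so r = 3.
Then A·3^0 = 6 gives A = 6, and T(n) = 6·3^n.
T(3) = 6·3^3 = 162.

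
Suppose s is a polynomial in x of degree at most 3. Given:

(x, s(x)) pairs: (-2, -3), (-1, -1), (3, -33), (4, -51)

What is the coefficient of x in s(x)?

-4

Write s(x) = ax³ + bx² + cx + d; the 4 given values yield a linear system in the 4 coefficients.
Solving, the leading coefficient vanishes, and s(x) = -2x² - 4x - 3.
The coefficient of x is -4.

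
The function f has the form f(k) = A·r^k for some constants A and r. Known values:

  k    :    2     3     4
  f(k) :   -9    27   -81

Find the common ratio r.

-3

Consecutive ratio: 27/(-9) = -3, and -81/27 = -3, so r = -3.
Then A·(-3)^2 = -9 gives A = -1, and f(k) = -1·(-3)^k.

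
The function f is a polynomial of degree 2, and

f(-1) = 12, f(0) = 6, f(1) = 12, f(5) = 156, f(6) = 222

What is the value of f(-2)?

30

Write f(k) = ak² + bk + c; the 5 given values yield a linear system in the 3 coefficients.
Solving, f(k) = 6k² + 6.
Then f(-2) = 30.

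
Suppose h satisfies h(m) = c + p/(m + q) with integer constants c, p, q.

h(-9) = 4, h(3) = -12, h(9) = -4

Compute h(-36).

(h(m) − c)(m + q) = p for each data point; the three points give a linear system in c and q, then p follows.
Solving: c = 0, q = 0, p = -36, so h(m) = -36/(m + 0).
Then h(-36) = 0 − 36/(-36) = 1.

1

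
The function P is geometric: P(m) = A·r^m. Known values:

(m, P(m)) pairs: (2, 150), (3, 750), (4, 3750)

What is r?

5

Consecutive ratio: 750/150 = 5, and 3750/750 = 5, so r = 5.
Then A·5^2 = 150 gives A = 6, and P(m) = 6·5^m.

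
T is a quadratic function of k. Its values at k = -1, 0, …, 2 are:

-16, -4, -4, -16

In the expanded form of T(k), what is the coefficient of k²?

Write T(k) = ak² + bk + c; the 4 given values yield a linear system in the 3 coefficients.
Solving, T(k) = -6k² + 6k - 4.
The coefficient of k² is -6.

-6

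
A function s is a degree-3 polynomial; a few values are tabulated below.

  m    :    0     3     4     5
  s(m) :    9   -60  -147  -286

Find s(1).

6

Write s(m) = am³ + bm² + cm + d; the 4 given values yield a linear system in the 4 coefficients.
Solving, s(m) = -2m³ - 2m² + m + 9.
Then s(1) = 6.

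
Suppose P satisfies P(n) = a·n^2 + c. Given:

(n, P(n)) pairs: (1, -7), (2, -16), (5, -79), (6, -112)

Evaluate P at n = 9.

From P(1) = -7 and P(2) = -16: 1a + c = -7 and 4a + c = -16.
Subtracting: 3a = -9, so a = -3; then c = -7 − (-3)·1 = -4.
So P(n) = -3n² − 4, and P(9) = -247.

-247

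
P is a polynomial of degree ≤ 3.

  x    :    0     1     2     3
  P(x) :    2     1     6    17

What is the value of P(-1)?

Write P(x) = ax³ + bx² + cx + d; the 4 given values yield a linear system in the 4 coefficients.
Solving, the leading coefficient vanishes, and P(x) = 3x² - 4x + 2.
Then P(-1) = 9.

9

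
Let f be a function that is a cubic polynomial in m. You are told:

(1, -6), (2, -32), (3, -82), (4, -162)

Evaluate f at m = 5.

-278

Write f(m) = am³ + bm² + cm + d; the 4 given values yield a linear system in the 4 coefficients.
Solving, f(m) = -m³ - 6m² - m + 2.
Then f(5) = -278.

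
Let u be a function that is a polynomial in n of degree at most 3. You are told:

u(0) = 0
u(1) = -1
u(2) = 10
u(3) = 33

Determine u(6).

174

Write u(n) = an³ + bn² + cn + d; the 4 given values yield a linear system in the 4 coefficients.
Solving, the leading coefficient vanishes, and u(n) = 6n² - 7n.
Then u(6) = 174.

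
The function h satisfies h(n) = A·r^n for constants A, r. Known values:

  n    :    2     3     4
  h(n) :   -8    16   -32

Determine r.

Consecutive ratio: 16/(-8) = -2, and -32/16 = -2, so r = -2.
Then A·(-2)^2 = -8 gives A = -2, and h(n) = -2·(-2)^n.

-2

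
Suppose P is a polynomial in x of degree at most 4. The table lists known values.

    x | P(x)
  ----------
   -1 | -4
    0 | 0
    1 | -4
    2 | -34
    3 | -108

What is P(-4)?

116

Write P(x) = ax^4 + bx³ + cx² + dx + e; the 5 given values yield a linear system in the 5 coefficients.
Solving, the leading coefficient vanishes, and P(x) = -3x³ - 4x² + 3x.
Then P(-4) = 116.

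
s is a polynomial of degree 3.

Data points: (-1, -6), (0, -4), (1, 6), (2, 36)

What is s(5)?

Write s(t) = at³ + bt² + ct + d; the 4 given values yield a linear system in the 4 coefficients.
Solving, s(t) = 2t³ + 4t² + 4t - 4.
Then s(5) = 366.

366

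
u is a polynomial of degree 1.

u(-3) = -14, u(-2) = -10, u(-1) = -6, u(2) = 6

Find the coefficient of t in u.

4

Write u(t) = at + b; the 4 given values yield a linear system in the 2 coefficients.
Solving, u(t) = 4t - 2.
The coefficient of t is 4.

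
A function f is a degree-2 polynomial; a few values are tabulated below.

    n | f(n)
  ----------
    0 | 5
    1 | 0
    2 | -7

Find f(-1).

Write f(n) = an² + bn + c; the 3 given values yield a linear system in the 3 coefficients.
Solving, f(n) = -n² - 4n + 5.
Then f(-1) = 8.

8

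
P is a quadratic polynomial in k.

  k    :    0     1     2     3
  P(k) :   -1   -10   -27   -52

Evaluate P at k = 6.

First differences: -9, -17, -25. Second differences: -8, -8.
Level-2 differences are constant, so P has degree 2.
Fitting a degree-2 polynomial gives P(k) = -4k² - 5k - 1.
Then P(6) = -175.

-175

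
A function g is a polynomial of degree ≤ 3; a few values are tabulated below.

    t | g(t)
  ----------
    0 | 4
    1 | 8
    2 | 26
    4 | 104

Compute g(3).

58

Write g(t) = at³ + bt² + ct + d; the 4 given values yield a linear system in the 4 coefficients.
Solving, the leading coefficient vanishes, and g(t) = 7t² - 3t + 4.
Then g(3) = 58.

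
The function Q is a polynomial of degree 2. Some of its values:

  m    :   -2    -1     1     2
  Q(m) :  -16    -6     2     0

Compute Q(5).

Write Q(m) = am² + bm + c; the 4 given values yield a linear system in the 3 coefficients.
Solving, Q(m) = -2m² + 4m.
Then Q(5) = -30.

-30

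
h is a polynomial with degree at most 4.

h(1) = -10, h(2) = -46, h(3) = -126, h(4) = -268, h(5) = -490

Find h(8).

-1816

Write h(k) = ak^4 + bk³ + ck² + dk + e; the 5 given values yield a linear system in the 5 coefficients.
Solving, the leading coefficient vanishes, and h(k) = -3k³ - 4k² - 3k.
Then h(8) = -1816.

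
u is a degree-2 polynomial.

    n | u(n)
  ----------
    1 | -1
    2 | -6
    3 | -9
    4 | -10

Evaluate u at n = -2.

Write u(n) = an² + bn + c; the 4 given values yield a linear system in the 3 coefficients.
Solving, u(n) = n² - 8n + 6.
Then u(-2) = 26.

26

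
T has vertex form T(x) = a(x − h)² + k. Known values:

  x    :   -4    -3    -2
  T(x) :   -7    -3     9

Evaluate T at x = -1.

First differences 4, 12; second difference 8 = 2a, so a = 4.
Expanding, the x-coefficient is −2ah = -8h; matching it to the data gives h = -4, and then k = -7.
So T(x) = 4(x + 4)² − 7.
T(-1) = 4·3² − 7 = 29.

29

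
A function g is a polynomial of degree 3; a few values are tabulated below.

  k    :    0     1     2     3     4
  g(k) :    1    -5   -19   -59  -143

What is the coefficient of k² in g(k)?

Write g(k) = ak³ + bk² + ck + d; the 5 given values yield a linear system in the 4 coefficients.
Solving, g(k) = -3k³ + 5k² - 8k + 1.
The coefficient of k² is 5.

5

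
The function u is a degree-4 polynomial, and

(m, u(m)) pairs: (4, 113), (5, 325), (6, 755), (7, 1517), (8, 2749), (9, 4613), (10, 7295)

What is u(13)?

22469

First differences: 212, 430, 762, 1232, 1864, 2682. Second differences: 218, 332, 470, 632, 818. Third differences: 114, 138, 162, 186. Fourth differences: 24, 24, 24.
Level-4 differences are constant, so u has degree 4.
Fitting a degree-4 polynomial gives u(m) = m^4 - 3m³ + 3m² - m + 5.
Then u(13) = 22469.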